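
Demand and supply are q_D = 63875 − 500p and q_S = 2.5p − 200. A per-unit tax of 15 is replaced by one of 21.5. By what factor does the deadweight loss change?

In inverse form: demand p = 127.75 − 0.002q, supply p = 80 + 0.4q.
Competitive equilibrium: 127.75 − 0.002q = 80 + 0.4q → q* = 118.7811, p* = 127.5124.
For a per-unit tax t: Δq = t/0.402, so DWL = ½·t·(t/0.402) = t²/0.804.
At t = 15: DWL = 279.851. At t = 21.5: DWL = 574.938.
Ratio = (21.5/15)² = 2.054.

2.054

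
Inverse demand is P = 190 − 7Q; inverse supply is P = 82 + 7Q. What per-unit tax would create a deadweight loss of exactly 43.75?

35

Competitive equilibrium: 190 − 7Q = 82 + 7Q → Q* = 7.7143, P* = 136.
A tax t gives ΔQ = t/14 and wedge t, so DWL = t²/28.
t²/28 = 43.75 → t² = 1225 → t = 35.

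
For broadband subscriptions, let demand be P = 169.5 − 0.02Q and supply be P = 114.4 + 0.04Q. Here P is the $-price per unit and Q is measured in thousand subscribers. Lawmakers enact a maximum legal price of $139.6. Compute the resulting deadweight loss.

Competitive equilibrium: 169.5 − 0.02Q = 114.4 + 0.04Q → Q* = 918.3333, P* = 151.1333.
At the ceiling P = 139.6, quantity supplied = (139.6 − 114.4)/0.04 = 630.
Willingness to pay at Q' = 630: 169.5 − 0.02·630 = 156.9.
ΔQ = 918.3333 − 630 = 288.3333; wedge = 156.9 − 139.6 = 17.3.
Welfare loss = ½ × 288.3333 × 17.3 = $2494.08 thousand.

$2494.08 thousand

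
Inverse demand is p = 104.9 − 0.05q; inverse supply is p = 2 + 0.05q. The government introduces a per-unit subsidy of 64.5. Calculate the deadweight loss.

20801.25

Competitive equilibrium: 104.9 − 0.05q = 2 + 0.05q → q* = 1029, p* = 53.45.
The subsidy lowers effective supply by 64.5: p = 0.05q − 62.5.
New quantity: 104.9 − 0.05q = 0.05q − 62.5 → q' = 1674.
Overproduction Δq = 1674 − 1029 = 645; wedge = subsidy = 64.5.
The triangle = ½ × 645 × 64.5 = 20801.25.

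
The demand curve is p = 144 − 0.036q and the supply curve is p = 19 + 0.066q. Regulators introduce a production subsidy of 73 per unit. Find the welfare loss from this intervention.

26122.55

Competitive equilibrium: 144 − 0.036q = 19 + 0.066q → q* = 1225.4902, p* = 99.8824.
The subsidy lowers effective supply by 73: p = 0.066q − 54.
New quantity: 144 − 0.036q = 0.066q − 54 → q' = 1941.1765.
Overproduction Δq = 1941.1765 − 1225.4902 = 715.6863; wedge = subsidy = 73.
Deadweight loss = ½ × 715.6863 × 73 = 26122.55.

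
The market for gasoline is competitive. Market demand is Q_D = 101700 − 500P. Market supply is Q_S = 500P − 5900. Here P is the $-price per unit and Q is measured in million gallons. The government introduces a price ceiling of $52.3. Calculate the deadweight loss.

In inverse form: demand P = 203.4 − 0.002Q, supply P = 11.8 + 0.002Q.
Competitive equilibrium: 203.4 − 0.002Q = 11.8 + 0.002Q → Q* = 47900, P* = 107.6.
At the ceiling P = 52.3, quantity supplied = (52.3 − 11.8)/0.002 = 20250.
Willingness to pay at Q' = 20250: 203.4 − 0.002·20250 = 162.9.
ΔQ = 47900 − 20250 = 27650; wedge = 162.9 − 52.3 = 110.6.
Welfare loss = ½ × 27650 × 110.6 = $1529045 million.

$1529045 million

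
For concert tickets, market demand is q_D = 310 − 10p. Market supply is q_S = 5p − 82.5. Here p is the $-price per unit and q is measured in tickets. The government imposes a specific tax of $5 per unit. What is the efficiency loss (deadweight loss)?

$41.67

In inverse form: demand p = 31 − 0.1q, supply p = 16.5 + 0.2q.
Competitive equilibrium: 31 − 0.1q = 16.5 + 0.2q → q* = 48.3333, p* = 26.1667.
With the tax, the buyer price exceeds the seller price by 5: (31 − 0.1q) − (16.5 + 0.2q) = 5 → q' = 31.6667.
Δq = 48.3333 − 31.6667 = 16.6666; the wedge equals the tax, 5.
Welfare loss = ½ × 16.6666 × 5 = $41.67.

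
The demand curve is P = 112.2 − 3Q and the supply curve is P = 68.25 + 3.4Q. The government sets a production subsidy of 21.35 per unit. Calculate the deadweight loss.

Competitive equilibrium: 112.2 − 3Q = 68.25 + 3.4Q → Q* = 6.8672, P* = 91.5984.
The subsidy lowers effective supply by 21.35: P = 46.9 + 3.4Q.
New quantity: 112.2 − 3Q = 46.9 + 3.4Q → Q' = 10.2031.
Overproduction ΔQ = 10.2031 − 6.8672 = 3.3359; wedge = subsidy = 21.35.
Welfare loss = ½ × 3.3359 × 21.35 = 35.61.

35.61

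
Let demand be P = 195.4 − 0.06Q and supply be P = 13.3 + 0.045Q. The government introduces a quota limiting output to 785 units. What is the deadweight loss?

47310.03

Competitive equilibrium: 195.4 − 0.06Q = 13.3 + 0.045Q → Q* = 1734.2857, P* = 91.3429.
At Q = 785: demand price = 195.4 − 0.06·785 = 148.3; supply price = 13.3 + 0.045·785 = 48.625.
ΔQ = 1734.2857 − 785 = 949.2857; wedge = 148.3 − 48.625 = 99.675.
Welfare loss = ½ × 949.2857 × 99.675 = 47310.03.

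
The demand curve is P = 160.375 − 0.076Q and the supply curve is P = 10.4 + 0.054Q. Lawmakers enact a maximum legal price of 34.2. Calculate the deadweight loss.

33035.93

Competitive equilibrium: 160.375 − 0.076Q = 10.4 + 0.054Q → Q* = 1153.6538, P* = 72.6973.
At the ceiling P = 34.2, quantity supplied = (34.2 − 10.4)/0.054 = 440.7407.
Willingness to pay at Q' = 440.7407: 160.375 − 0.076·440.7407 = 126.8787.
ΔQ = 1153.6538 − 440.7407 = 712.9131; wedge = 126.8787 − 34.2 = 92.6787.
DWL = ½ × 712.9131 × 92.6787 = 33035.93.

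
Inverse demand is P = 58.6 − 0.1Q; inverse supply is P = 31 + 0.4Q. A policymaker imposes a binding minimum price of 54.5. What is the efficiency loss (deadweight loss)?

50.41

Competitive equilibrium: 58.6 − 0.1Q = 31 + 0.4Q → Q* = 55.2, P* = 53.08.
At the floor P = 54.5, quantity demanded = (58.6 − 54.5)/0.1 = 41.
Sellers' marginal cost at Q' = 41: 31 + 0.4·41 = 47.4.
ΔQ = 55.2 − 41 = 14.2; wedge = 54.5 − 47.4 = 7.1.
Welfare loss = ½ × 14.2 × 7.1 = 50.41.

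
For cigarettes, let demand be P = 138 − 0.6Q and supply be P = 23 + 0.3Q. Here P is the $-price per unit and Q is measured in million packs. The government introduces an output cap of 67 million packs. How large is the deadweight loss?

$1662.27 million

Competitive equilibrium: 138 − 0.6Q = 23 + 0.3Q → Q* = 127.7778, P* = 61.3333.
At Q = 67: demand price = 138 − 0.6·67 = 97.8; supply price = 23 + 0.3·67 = 43.1.
ΔQ = 127.7778 − 67 = 60.7778; wedge = 97.8 − 43.1 = 54.7.
The triangle = ½ × 60.7778 × 54.7 = $1662.27 million.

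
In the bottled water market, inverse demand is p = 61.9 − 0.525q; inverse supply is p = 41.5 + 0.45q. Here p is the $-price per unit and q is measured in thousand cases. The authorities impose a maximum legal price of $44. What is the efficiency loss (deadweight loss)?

Competitive equilibrium: 61.9 − 0.525q = 41.5 + 0.45q → q* = 20.9231, p* = 50.9154.
At the ceiling p = 44, quantity supplied = (44 − 41.5)/0.45 = 5.5556.
Willingness to pay at q' = 5.5556: 61.9 − 0.525·5.5556 = 58.9833.
Δq = 20.9231 − 5.5556 = 15.3675; wedge = 58.9833 − 44 = 14.9833.
The triangle = ½ × 15.3675 × 14.9833 = $115.13 thousand.

$115.13 thousand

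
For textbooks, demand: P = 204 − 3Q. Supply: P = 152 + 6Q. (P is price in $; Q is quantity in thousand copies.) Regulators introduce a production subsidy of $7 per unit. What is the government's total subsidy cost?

$45.89 thousand

Competitive equilibrium: 204 − 3Q = 152 + 6Q → Q* = 5.7778, P* = 186.6667.
The subsidy lowers effective supply by 7: P = 145 + 6Q.
New quantity: 204 − 3Q = 145 + 6Q → Q' = 6.5556.
Total subsidy cost = 7 × 6.5556 = $45.89 thousand.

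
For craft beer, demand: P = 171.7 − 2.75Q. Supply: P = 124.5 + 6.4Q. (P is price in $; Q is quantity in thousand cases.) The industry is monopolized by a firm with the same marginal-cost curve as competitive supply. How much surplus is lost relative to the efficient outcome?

$6.50 thousand

Competitive equilibrium: 171.7 − 2.75Q = 124.5 + 6.4Q → Q* = 5.1585, P* = 157.5142.
Marginal revenue: MR = 171.7 − 5.5Q. Set MR = MC: 171.7 − 5.5Q = 124.5 + 6.4Q → Q_m = 3.9664.
Price P_m = 171.7 − 2.75·3.9664 = 160.7924; MC(Q_m) = 124.5 + 6.4·3.9664 = 149.885.
Competitive Q* = 5.1585, so ΔQ = 1.1921; wedge = 160.7924 − 149.885 = 10.9074.
DWL = ½ × 1.1921 × 10.9074 = $6.50 thousand.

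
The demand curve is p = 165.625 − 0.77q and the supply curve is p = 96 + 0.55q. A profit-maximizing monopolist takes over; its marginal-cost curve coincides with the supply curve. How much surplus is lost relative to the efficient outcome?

249.24

Competitive equilibrium: 165.625 − 0.77q = 96 + 0.55q → q* = 52.7462, p* = 125.0104.
Marginal revenue: MR = 165.625 − 1.54q. Set MR = MC: 165.625 − 1.54q = 96 + 0.55q → q_m = 33.3134.
Price p_m = 165.625 − 0.77·33.3134 = 139.9737; MC(q_m) = 96 + 0.55·33.3134 = 114.3224.
Competitive q* = 52.7462, so Δq = 19.4328; wedge = 139.9737 − 114.3224 = 25.6513.
Deadweight loss = ½ × 19.4328 × 25.6513 = 249.24.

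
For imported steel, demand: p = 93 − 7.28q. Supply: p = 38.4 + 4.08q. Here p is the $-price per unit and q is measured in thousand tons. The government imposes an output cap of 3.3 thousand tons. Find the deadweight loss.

$12.89 thousand

Competitive equilibrium: 93 − 7.28q = 38.4 + 4.08q → q* = 4.8063, p* = 58.0099.
At q = 3.3: demand price = 93 − 7.28·3.3 = 68.976; supply price = 38.4 + 4.08·3.3 = 51.864.
Δq = 4.8063 − 3.3 = 1.5063; wedge = 68.976 − 51.864 = 17.112.
The triangle = ½ × 1.5063 × 17.112 = $12.89 thousand.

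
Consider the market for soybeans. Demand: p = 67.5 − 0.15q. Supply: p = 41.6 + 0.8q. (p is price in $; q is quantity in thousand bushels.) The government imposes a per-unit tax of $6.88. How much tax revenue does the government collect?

Competitive equilibrium: 67.5 − 0.15q = 41.6 + 0.8q → q* = 27.26316, p* = 63.41053.
With the tax, the buyer price exceeds the seller price by 6.88: (67.5 − 0.15q) − (41.6 + 0.8q) = 6.88 → q' = 20.02105.
Tax revenue = 6.88 × 20.02105 = $137.74 thousand.

$137.74 thousand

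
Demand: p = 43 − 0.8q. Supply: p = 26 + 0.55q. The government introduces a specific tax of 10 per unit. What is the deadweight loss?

37.04

Competitive equilibrium: 43 − 0.8q = 26 + 0.55q → q* = 12.5926, p* = 32.9259.
With the tax, the buyer price exceeds the seller price by 10: (43 − 0.8q) − (26 + 0.55q) = 10 → q' = 5.1852.
Δq = 12.5926 − 5.1852 = 7.4074; the wedge equals the tax, 10.
Deadweight loss = ½ × 7.4074 × 10 = 37.04.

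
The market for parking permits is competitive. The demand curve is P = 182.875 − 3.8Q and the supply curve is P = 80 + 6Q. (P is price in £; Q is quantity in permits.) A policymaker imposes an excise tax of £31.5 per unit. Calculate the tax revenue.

£229.42

Competitive equilibrium: 182.875 − 3.8Q = 80 + 6Q → Q* = 10.4974, P* = 142.9847.
With the tax, the buyer price exceeds the seller price by 31.5: (182.875 − 3.8Q) − (80 + 6Q) = 31.5 → Q' = 7.2832.
Tax revenue = 31.5 × 7.2832 = £229.42.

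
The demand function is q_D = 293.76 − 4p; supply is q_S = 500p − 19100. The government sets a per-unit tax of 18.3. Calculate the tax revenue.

1230.17

In inverse form: demand p = 73.44 − 0.25q, supply p = 38.2 + 0.002q.
Competitive equilibrium: 73.44 − 0.25q = 38.2 + 0.002q → q* = 139.8413, p* = 38.4797.
With the tax, the buyer price exceeds the seller price by 18.3: (73.44 − 0.25q) − (38.2 + 0.002q) = 18.3 → q' = 67.2222.
Tax revenue = 18.3 × 67.2222 = 1230.17.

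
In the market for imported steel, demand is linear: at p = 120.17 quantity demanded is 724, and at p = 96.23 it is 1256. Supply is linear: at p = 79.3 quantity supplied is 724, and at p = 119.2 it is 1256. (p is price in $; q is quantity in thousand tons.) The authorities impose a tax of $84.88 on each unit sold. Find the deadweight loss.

$30019.23 thousand

Demand slope = (96.23 − 120.17)/(1256 − 724) = −0.045, so p = 152.75 − 0.045q.
Supply slope = (119.2 − 79.3)/(1256 − 724) = 0.075, so p = 25 + 0.075q.
Competitive equilibrium: 152.75 − 0.045q = 25 + 0.075q → q* = 1064.5833, p* = 104.8438.
With the tax, the buyer price exceeds the seller price by 84.88: (152.75 − 0.045q) − (25 + 0.075q) = 84.88 → q' = 357.25.
Δq = 1064.5833 − 357.25 = 707.3333; the wedge equals the tax, 84.88.
Deadweight loss = ½ × 707.3333 × 84.88 = $30019.23 thousand.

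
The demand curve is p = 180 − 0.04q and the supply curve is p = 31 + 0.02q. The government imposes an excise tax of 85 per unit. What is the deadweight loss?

Competitive equilibrium: 180 − 0.04q = 31 + 0.02q → q* = 2483.3333, p* = 80.6667.
With the tax, the buyer price exceeds the seller price by 85: (180 − 0.04q) − (31 + 0.02q) = 85 → q' = 1066.6667.
Δq = 2483.3333 − 1066.6667 = 1416.6666; the wedge equals the tax, 85.
Welfare loss = ½ × 1416.6666 × 85 = 60208.33.

60208.33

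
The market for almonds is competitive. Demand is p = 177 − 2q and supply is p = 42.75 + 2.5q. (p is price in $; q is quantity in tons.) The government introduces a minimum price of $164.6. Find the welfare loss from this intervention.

$1256.70

Competitive equilibrium: 177 − 2q = 42.75 + 2.5q → q* = 29.8333, p* = 117.3333.
At the floor p = 164.6, quantity demanded = (177 − 164.6)/2 = 6.2.
Sellers' marginal cost at q' = 6.2: 42.75 + 2.5·6.2 = 58.25.
Δq = 29.8333 − 6.2 = 23.6333; wedge = 164.6 − 58.25 = 106.35.
The triangle = ½ × 23.6333 × 106.35 = $1256.70.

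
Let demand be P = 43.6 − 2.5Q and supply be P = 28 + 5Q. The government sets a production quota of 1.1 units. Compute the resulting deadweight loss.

3.60

Competitive equilibrium: 43.6 − 2.5Q = 28 + 5Q → Q* = 2.08, P* = 38.4.
At Q = 1.1: demand price = 43.6 − 2.5·1.1 = 40.85; supply price = 28 + 5·1.1 = 33.5.
ΔQ = 2.08 − 1.1 = 0.98; wedge = 40.85 − 33.5 = 7.35.
Welfare loss = ½ × 0.98 × 7.35 = 3.60.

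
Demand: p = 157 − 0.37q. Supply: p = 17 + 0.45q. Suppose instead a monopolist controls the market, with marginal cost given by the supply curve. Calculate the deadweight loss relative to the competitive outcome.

Competitive equilibrium: 157 − 0.37q = 17 + 0.45q → q* = 170.7317, p* = 93.8293.
Marginal revenue: MR = 157 − 0.74q. Set MR = MC: 157 − 0.74q = 17 + 0.45q → q_m = 117.6471.
Price p_m = 157 − 0.37·117.6471 = 113.4706; MC(q_m) = 17 + 0.45·117.6471 = 69.9412.
Competitive q* = 170.7317, so Δq = 53.0846; wedge = 113.4706 − 69.9412 = 43.5294.
The triangle = ½ × 53.0846 × 43.5294 = 1155.37.

1155.37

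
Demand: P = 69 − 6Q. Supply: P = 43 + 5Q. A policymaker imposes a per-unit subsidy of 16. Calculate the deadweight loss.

Competitive equilibrium: 69 − 6Q = 43 + 5Q → Q* = 2.3636, P* = 54.8182.
The subsidy lowers effective supply by 16: P = 27 + 5Q.
New quantity: 69 − 6Q = 27 + 5Q → Q' = 3.8182.
Overproduction ΔQ = 3.8182 − 2.3636 = 1.4546; wedge = subsidy = 16.
Deadweight loss = ½ × 1.4546 × 16 = 11.64.

11.64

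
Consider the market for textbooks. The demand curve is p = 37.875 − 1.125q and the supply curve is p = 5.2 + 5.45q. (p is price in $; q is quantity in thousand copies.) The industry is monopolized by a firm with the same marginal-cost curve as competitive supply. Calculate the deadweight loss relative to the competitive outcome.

Competitive equilibrium: 37.875 − 1.125q = 5.2 + 5.45q → q* = 4.9696, p* = 32.2842.
Marginal revenue: MR = 37.875 − 2.25q. Set MR = MC: 37.875 − 2.25q = 5.2 + 5.45q → q_m = 4.2435.
Price p_m = 37.875 − 1.125·4.2435 = 33.1011; MC(q_m) = 5.2 + 5.45·4.2435 = 28.3271.
Competitive q* = 4.9696, so Δq = 0.7261; wedge = 33.1011 − 28.3271 = 4.774.
Deadweight loss = ½ × 0.7261 × 4.774 = $1.73 thousand.

$1.73 thousand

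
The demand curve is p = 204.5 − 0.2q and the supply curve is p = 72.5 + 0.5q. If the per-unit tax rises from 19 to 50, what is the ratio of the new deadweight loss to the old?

Competitive equilibrium: 204.5 − 0.2q = 72.5 + 0.5q → q* = 188.5714, p* = 166.7857.
For a per-unit tax t: Δq = t/0.7, so DWL = ½·t·(t/0.7) = t²/1.4.
At t = 19: DWL = 257.857. At t = 50: DWL = 1785.714.
Ratio = (50/19)² = 6.925.

6.925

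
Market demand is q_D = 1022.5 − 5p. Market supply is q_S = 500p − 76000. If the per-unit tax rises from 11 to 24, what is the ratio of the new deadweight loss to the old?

In inverse form: demand p = 204.5 − 0.2q, supply p = 152 + 0.002q.
Competitive equilibrium: 204.5 − 0.2q = 152 + 0.002q → q* = 259.901, p* = 152.5198.
For a per-unit tax t: Δq = t/0.202, so DWL = ½·t·(t/0.202) = t²/0.404.
At t = 11: DWL = 299.505. At t = 24: DWL = 1425.743.
Ratio = (24/11)² = 4.760.

4.760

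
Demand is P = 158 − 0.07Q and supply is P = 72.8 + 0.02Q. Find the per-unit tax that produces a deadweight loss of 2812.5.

22.5

Competitive equilibrium: 158 − 0.07Q = 72.8 + 0.02Q → Q* = 946.6667, P* = 91.7333.
A tax t gives ΔQ = t/0.09 and wedge t, so DWL = t²/0.18.
t²/0.18 = 2812.5 → t² = 506.25 → t = 22.5.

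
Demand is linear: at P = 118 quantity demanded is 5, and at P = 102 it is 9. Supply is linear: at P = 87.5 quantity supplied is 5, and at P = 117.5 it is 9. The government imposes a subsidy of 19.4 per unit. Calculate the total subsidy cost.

181.18

Demand slope = (102 − 118)/(9 − 5) = −4, so P = 138 − 4Q.
Supply slope = (117.5 − 87.5)/(9 − 5) = 7.5, so P = 50 + 7.5Q.
Competitive equilibrium: 138 − 4Q = 50 + 7.5Q → Q* = 7.6522, P* = 107.3913.
The subsidy lowers effective supply by 19.4: P = 30.6 + 7.5Q.
New quantity: 138 − 4Q = 30.6 + 7.5Q → Q' = 9.3391.
Total subsidy cost = 19.4 × 9.3391 = 181.18.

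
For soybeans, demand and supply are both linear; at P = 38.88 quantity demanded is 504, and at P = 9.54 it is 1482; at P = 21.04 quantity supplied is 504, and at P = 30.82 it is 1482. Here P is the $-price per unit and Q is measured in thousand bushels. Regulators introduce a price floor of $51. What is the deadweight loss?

Demand slope = (9.54 − 38.88)/(1482 − 504) = −0.03, so P = 54 − 0.03Q.
Supply slope = (30.82 − 21.04)/(1482 − 504) = 0.01, so P = 16 + 0.01Q.
Competitive equilibrium: 54 − 0.03Q = 16 + 0.01Q → Q* = 950, P* = 25.5.
At the floor P = 51, quantity demanded = (54 − 51)/0.03 = 100.
Sellers' marginal cost at Q' = 100: 16 + 0.01·100 = 17.
ΔQ = 950 − 100 = 850; wedge = 51 − 17 = 34.
Welfare loss = ½ × 850 × 34 = $14450 thousand.

$14450 thousand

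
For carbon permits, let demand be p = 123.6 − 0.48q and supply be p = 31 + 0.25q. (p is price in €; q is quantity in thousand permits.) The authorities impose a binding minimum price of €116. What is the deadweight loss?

Competitive equilibrium: 123.6 − 0.48q = 31 + 0.25q → q* = 126.8493, p* = 62.7123.
At the floor p = 116, quantity demanded = (123.6 − 116)/0.48 = 15.8333.
Sellers' marginal cost at q' = 15.8333: 31 + 0.25·15.8333 = 34.9583.
Δq = 126.8493 − 15.8333 = 111.016; wedge = 116 − 34.9583 = 81.0417.
The triangle = ½ × 111.016 × 81.0417 = €4498.46 thousand.

€4498.46 thousand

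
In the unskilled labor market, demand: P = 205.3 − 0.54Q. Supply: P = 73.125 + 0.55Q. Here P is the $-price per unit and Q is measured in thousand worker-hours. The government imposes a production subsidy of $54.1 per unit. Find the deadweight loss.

$1342.57 thousand

Competitive equilibrium: 205.3 − 0.54Q = 73.125 + 0.55Q → Q* = 121.2615, P* = 139.8188.
The subsidy lowers effective supply by 54.1: P = 19.025 + 0.55Q.
New quantity: 205.3 − 0.54Q = 19.025 + 0.55Q → Q' = 170.8945.
Overproduction ΔQ = 170.8945 − 121.2615 = 49.633; wedge = subsidy = 54.1.
The triangle = ½ × 49.633 × 54.1 = $1342.57 thousand.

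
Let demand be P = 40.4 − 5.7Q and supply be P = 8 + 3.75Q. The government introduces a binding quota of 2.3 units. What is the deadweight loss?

6.02

Competitive equilibrium: 40.4 − 5.7Q = 8 + 3.75Q → Q* = 3.4286, P* = 20.8571.
At Q = 2.3: demand price = 40.4 − 5.7·2.3 = 27.29; supply price = 8 + 3.75·2.3 = 16.625.
ΔQ = 3.4286 − 2.3 = 1.1286; wedge = 27.29 − 16.625 = 10.665.
The triangle = ½ × 1.1286 × 10.665 = 6.02.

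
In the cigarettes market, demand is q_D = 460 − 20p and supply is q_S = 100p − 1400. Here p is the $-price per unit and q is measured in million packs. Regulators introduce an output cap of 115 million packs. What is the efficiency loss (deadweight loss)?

$36.75 million

In inverse form: demand p = 23 − 0.05q, supply p = 14 + 0.01q.
Competitive equilibrium: 23 − 0.05q = 14 + 0.01q → q* = 150, p* = 15.5.
At q = 115: demand price = 23 − 0.05·115 = 17.25; supply price = 14 + 0.01·115 = 15.15.
Δq = 150 − 115 = 35; wedge = 17.25 − 15.15 = 2.1.
Deadweight loss = ½ × 35 × 2.1 = $36.75 million.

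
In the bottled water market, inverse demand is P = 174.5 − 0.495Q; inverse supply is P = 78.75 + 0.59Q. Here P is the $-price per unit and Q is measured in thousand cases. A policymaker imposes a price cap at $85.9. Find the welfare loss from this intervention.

$3144.23 thousand

Competitive equilibrium: 174.5 − 0.495Q = 78.75 + 0.59Q → Q* = 88.2488, P* = 130.8168.
At the ceiling P = 85.9, quantity supplied = (85.9 − 78.75)/0.59 = 12.1186.
Willingness to pay at Q' = 12.1186: 174.5 − 0.495·12.1186 = 168.5013.
ΔQ = 88.2488 − 12.1186 = 76.1302; wedge = 168.5013 − 85.9 = 82.6013.
Welfare loss = ½ × 76.1302 × 82.6013 = $3144.23 thousand.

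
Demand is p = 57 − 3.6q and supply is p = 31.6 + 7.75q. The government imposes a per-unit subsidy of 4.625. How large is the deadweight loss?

Competitive equilibrium: 57 − 3.6q = 31.6 + 7.75q → q* = 2.2379, p* = 48.9436.
The subsidy lowers effective supply by 4.625: p = 26.975 + 7.75q.
New quantity: 57 − 3.6q = 26.975 + 7.75q → q' = 2.6454.
Overproduction Δq = 2.6454 − 2.2379 = 0.4075; wedge = subsidy = 4.625.
Welfare loss = ½ × 0.4075 × 4.625 = 0.94.

0.94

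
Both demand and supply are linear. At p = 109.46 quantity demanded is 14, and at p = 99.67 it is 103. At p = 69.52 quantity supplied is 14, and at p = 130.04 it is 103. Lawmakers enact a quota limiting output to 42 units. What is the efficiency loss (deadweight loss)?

200.98

Demand slope = (99.67 − 109.46)/(103 − 14) = −0.11, so p = 111 − 0.11q.
Supply slope = (130.04 − 69.52)/(103 − 14) = 0.68, so p = 60 + 0.68q.
Competitive equilibrium: 111 − 0.11q = 60 + 0.68q → q* = 64.557, p* = 103.8987.
At q = 42: demand price = 111 − 0.11·42 = 106.38; supply price = 60 + 0.68·42 = 88.56.
Δq = 64.557 − 42 = 22.557; wedge = 106.38 − 88.56 = 17.82.
DWL = ½ × 22.557 × 17.82 = 200.98.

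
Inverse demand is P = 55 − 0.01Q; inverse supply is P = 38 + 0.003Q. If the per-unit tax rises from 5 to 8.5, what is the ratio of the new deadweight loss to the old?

2.89

Competitive equilibrium: 55 − 0.01Q = 38 + 0.003Q → Q* = 1307.6923, P* = 41.9231.
For a per-unit tax t: ΔQ = t/0.013, so DWL = ½·t·(t/0.013) = t²/0.026.
At t = 5: DWL = 961.538. At t = 8.5: DWL = 2778.846.
Ratio = (8.5/5)² = 2.89.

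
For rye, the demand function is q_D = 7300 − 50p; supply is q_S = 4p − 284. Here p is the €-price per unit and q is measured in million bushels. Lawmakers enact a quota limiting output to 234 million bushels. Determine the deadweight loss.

€258.73 million

In inverse form: demand p = 146 − 0.02q, supply p = 71 + 0.25q.
Competitive equilibrium: 146 − 0.02q = 71 + 0.25q → q* = 277.7778, p* = 140.4444.
At q = 234: demand price = 146 − 0.02·234 = 141.32; supply price = 71 + 0.25·234 = 129.5.
Δq = 277.7778 − 234 = 43.7778; wedge = 141.32 − 129.5 = 11.82.
Welfare loss = ½ × 43.7778 × 11.82 = €258.73 million.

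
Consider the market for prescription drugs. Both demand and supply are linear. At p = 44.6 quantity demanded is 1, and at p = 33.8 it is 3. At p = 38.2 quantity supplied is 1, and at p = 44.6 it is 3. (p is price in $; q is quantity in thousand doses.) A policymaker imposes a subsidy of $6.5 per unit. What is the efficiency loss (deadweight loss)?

$2.46 thousand

Demand slope = (33.8 − 44.6)/(3 − 1) = −5.4, so p = 50 − 5.4q.
Supply slope = (44.6 − 38.2)/(3 − 1) = 3.2, so p = 35 + 3.2q.
Competitive equilibrium: 50 − 5.4q = 35 + 3.2q → q* = 1.7442, p* = 40.5814.
The subsidy lowers effective supply by 6.5: p = 28.5 + 3.2q.
New quantity: 50 − 5.4q = 28.5 + 3.2q → q' = 2.5.
Overproduction Δq = 2.5 − 1.7442 = 0.7558; wedge = subsidy = 6.5.
DWL = ½ × 0.7558 × 6.5 = $2.46 thousand.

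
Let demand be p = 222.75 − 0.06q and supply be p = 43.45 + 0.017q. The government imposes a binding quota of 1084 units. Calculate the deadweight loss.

59634.88

Competitive equilibrium: 222.75 − 0.06q = 43.45 + 0.017q → q* = 2328.5714, p* = 83.0357.
At q = 1084: demand price = 222.75 − 0.06·1084 = 157.71; supply price = 43.45 + 0.017·1084 = 61.878.
Δq = 2328.5714 − 1084 = 1244.5714; wedge = 157.71 − 61.878 = 95.832.
Welfare loss = ½ × 1244.5714 × 95.832 = 59634.88.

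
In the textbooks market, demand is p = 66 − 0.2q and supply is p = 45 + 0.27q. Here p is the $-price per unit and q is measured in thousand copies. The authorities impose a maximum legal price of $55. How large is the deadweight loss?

Competitive equilibrium: 66 − 0.2q = 45 + 0.27q → q* = 44.6809, p* = 57.0638.
At the ceiling p = 55, quantity supplied = (55 − 45)/0.27 = 37.037.
Willingness to pay at q' = 37.037: 66 − 0.2·37.037 = 58.5926.
Δq = 44.6809 − 37.037 = 7.6439; wedge = 58.5926 − 55 = 3.5926.
Deadweight loss = ½ × 7.6439 × 3.5926 = $13.73 thousand.

$13.73 thousand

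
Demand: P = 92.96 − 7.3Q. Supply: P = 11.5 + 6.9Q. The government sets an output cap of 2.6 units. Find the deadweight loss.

Competitive equilibrium: 92.96 − 7.3Q = 11.5 + 6.9Q → Q* = 5.7366, P* = 51.0827.
At Q = 2.6: demand price = 92.96 − 7.3·2.6 = 73.98; supply price = 11.5 + 6.9·2.6 = 29.44.
ΔQ = 5.7366 − 2.6 = 3.1366; wedge = 73.98 − 29.44 = 44.54.
Welfare loss = ½ × 3.1366 × 44.54 = 69.85.

69.85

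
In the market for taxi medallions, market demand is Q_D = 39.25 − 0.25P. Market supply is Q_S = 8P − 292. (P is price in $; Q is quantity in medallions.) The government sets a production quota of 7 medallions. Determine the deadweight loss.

$1017.59

In inverse form: demand P = 157 − 4Q, supply P = 36.5 + 0.125Q.
Competitive equilibrium: 157 − 4Q = 36.5 + 0.125Q → Q* = 29.2121, P* = 40.1515.
At Q = 7: demand price = 157 − 4·7 = 129; supply price = 36.5 + 0.125·7 = 37.375.
ΔQ = 29.2121 − 7 = 22.2121; wedge = 129 − 37.375 = 91.625.
The triangle = ½ × 22.2121 × 91.625 = $1017.59.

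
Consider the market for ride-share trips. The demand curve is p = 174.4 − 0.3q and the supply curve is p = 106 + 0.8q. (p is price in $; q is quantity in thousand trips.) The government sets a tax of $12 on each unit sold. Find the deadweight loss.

$65.45 thousand

Competitive equilibrium: 174.4 − 0.3q = 106 + 0.8q → q* = 62.1818, p* = 155.7455.
With the tax, the buyer price exceeds the seller price by 12: (174.4 − 0.3q) − (106 + 0.8q) = 12 → q' = 51.2727.
Δq = 62.1818 − 51.2727 = 10.9091; the wedge equals the tax, 12.
DWL = ½ × 10.9091 × 12 = $65.45 thousand.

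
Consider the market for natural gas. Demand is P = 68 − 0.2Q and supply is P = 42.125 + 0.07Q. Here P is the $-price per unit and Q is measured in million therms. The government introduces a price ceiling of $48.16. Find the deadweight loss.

Competitive equilibrium: 68 − 0.2Q = 42.125 + 0.07Q → Q* = 95.8333, P* = 48.8333.
At the ceiling P = 48.16, quantity supplied = (48.16 − 42.125)/0.07 = 86.2143.
Willingness to pay at Q' = 86.2143: 68 − 0.2·86.2143 = 50.7571.
ΔQ = 95.8333 − 86.2143 = 9.619; wedge = 50.7571 − 48.16 = 2.5971.
Deadweight loss = ½ × 9.619 × 2.5971 = $12.49 million.

$12.49 million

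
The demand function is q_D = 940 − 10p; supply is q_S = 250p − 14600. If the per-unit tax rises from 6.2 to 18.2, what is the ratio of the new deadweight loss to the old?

In inverse form: demand p = 94 − 0.1q, supply p = 58.4 + 0.004q.
Competitive equilibrium: 94 − 0.1q = 58.4 + 0.004q → q* = 342.3077, p* = 59.7692.
For a per-unit tax t: Δq = t/0.104, so DWL = ½·t·(t/0.104) = t²/0.208.
At t = 6.2: DWL = 184.808. At t = 18.2: DWL = 1592.5.
Ratio = (18.2/6.2)² = 8.617.

8.617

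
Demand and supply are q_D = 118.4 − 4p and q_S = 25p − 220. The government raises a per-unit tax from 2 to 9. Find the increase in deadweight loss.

In inverse form: demand p = 29.6 − 0.25q, supply p = 8.8 + 0.04q.
Competitive equilibrium: 29.6 − 0.25q = 8.8 + 0.04q → q* = 71.7241, p* = 11.669.
For a per-unit tax t: Δq = t/0.29, so DWL = ½·t·(t/0.29) = t²/0.58.
At t = 2: DWL = 6.897. At t = 9: DWL = 139.655.
Increase = 139.655 − 6.897 = 132.76.

132.76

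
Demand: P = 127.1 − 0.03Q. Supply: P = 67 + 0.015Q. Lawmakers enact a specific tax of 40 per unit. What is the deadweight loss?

Competitive equilibrium: 127.1 − 0.03Q = 67 + 0.015Q → Q* = 1335.5556, P* = 87.0333.
With the tax, the buyer price exceeds the seller price by 40: (127.1 − 0.03Q) − (67 + 0.015Q) = 40 → Q' = 446.6667.
ΔQ = 1335.5556 − 446.6667 = 888.8889; the wedge equals the tax, 40.
The triangle = ½ × 888.8889 × 40 = 17777.78.

17777.78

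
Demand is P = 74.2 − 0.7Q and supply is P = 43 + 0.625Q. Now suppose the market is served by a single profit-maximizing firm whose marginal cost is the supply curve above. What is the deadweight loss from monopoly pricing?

43.89

Competitive equilibrium: 74.2 − 0.7Q = 43 + 0.625Q → Q* = 23.5472, P* = 57.717.
Marginal revenue: MR = 74.2 − 1.4Q. Set MR = MC: 74.2 − 1.4Q = 43 + 0.625Q → Q_m = 15.4074.
Price P_m = 74.2 − 0.7·15.4074 = 63.4148; MC(Q_m) = 43 + 0.625·15.4074 = 52.6296.
Competitive Q* = 23.5472, so ΔQ = 8.1398; wedge = 63.4148 − 52.6296 = 10.7852.
DWL = ½ × 8.1398 × 10.7852 = 43.89.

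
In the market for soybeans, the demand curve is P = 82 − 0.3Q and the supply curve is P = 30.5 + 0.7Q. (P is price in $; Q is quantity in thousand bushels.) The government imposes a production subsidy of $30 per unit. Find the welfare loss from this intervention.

Competitive equilibrium: 82 − 0.3Q = 30.5 + 0.7Q → Q* = 51.5, P* = 66.55.
The subsidy lowers effective supply by 30: P = 0.5 + 0.7Q.
New quantity: 82 − 0.3Q = 0.5 + 0.7Q → Q' = 81.5.
Overproduction ΔQ = 81.5 − 51.5 = 30; wedge = subsidy = 30.
Welfare loss = ½ × 30 × 30 = $450 thousand.

$450 thousand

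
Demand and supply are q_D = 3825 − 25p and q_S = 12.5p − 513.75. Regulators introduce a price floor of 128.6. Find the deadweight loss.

In inverse form: demand p = 153 − 0.04q, supply p = 41.1 + 0.08q.
Competitive equilibrium: 153 − 0.04q = 41.1 + 0.08q → q* = 932.5, p* = 115.7.
At the floor p = 128.6, quantity demanded = (153 − 128.6)/0.04 = 610.
Sellers' marginal cost at q' = 610: 41.1 + 0.08·610 = 89.9.
Δq = 932.5 − 610 = 322.5; wedge = 128.6 − 89.9 = 38.7.
Deadweight loss = ½ × 322.5 × 38.7 = 6240.375.

6240.375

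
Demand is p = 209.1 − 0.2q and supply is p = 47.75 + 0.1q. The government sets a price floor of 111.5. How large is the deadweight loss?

Competitive equilibrium: 209.1 − 0.2q = 47.75 + 0.1q → q* = 537.8333, p* = 101.5333.
At the floor p = 111.5, quantity demanded = (209.1 − 111.5)/0.2 = 488.
Sellers' marginal cost at q' = 488: 47.75 + 0.1·488 = 96.55.
Δq = 537.8333 − 488 = 49.8333; wedge = 111.5 − 96.55 = 14.95.
DWL = ½ × 49.8333 × 14.95 = 372.50.

372.50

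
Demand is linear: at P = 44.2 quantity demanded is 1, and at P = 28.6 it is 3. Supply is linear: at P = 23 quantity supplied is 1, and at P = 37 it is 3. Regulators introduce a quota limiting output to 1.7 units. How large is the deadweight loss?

3.97

Demand slope = (28.6 − 44.2)/(3 − 1) = −7.8, so P = 52 − 7.8Q.
Supply slope = (37 − 23)/(3 − 1) = 7, so P = 16 + 7Q.
Competitive equilibrium: 52 − 7.8Q = 16 + 7Q → Q* = 2.4324, P* = 33.027.
At Q = 1.7: demand price = 52 − 7.8·1.7 = 38.74; supply price = 16 + 7·1.7 = 27.9.
ΔQ = 2.4324 − 1.7 = 0.7324; wedge = 38.74 − 27.9 = 10.84.
Welfare loss = ½ × 0.7324 × 10.84 = 3.97.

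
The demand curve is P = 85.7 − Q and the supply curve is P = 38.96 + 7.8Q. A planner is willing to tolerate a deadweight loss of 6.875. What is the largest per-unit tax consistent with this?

11

Competitive equilibrium: 85.7 − Q = 38.96 + 7.8Q → Q* = 5.3114, P* = 80.3886.
A tax t gives ΔQ = t/8.8 and wedge t, so DWL = t²/17.6.
t²/17.6 = 6.875 → t² = 121 → t = 11.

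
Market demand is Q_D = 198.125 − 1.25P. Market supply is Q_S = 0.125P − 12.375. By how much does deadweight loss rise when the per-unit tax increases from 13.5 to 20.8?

14.23

In inverse form: demand P = 158.5 − 0.8Q, supply P = 99 + 8Q.
Competitive equilibrium: 158.5 − 0.8Q = 99 + 8Q → Q* = 6.7614, P* = 153.0909.
For a per-unit tax t: ΔQ = t/8.8, so DWL = ½·t·(t/8.8) = t²/17.6.
At t = 13.5: DWL = 10.355. At t = 20.8: DWL = 24.582.
Increase = 24.582 − 10.355 = 14.23.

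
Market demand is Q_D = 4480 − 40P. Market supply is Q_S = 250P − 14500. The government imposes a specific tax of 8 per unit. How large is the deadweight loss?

In inverse form: demand P = 112 − 0.025Q, supply P = 58 + 0.004Q.
Competitive equilibrium: 112 − 0.025Q = 58 + 0.004Q → Q* = 1862.069, P* = 65.4483.
With the tax, the buyer price exceeds the seller price by 8: (112 − 0.025Q) − (58 + 0.004Q) = 8 → Q' = 1586.2069.
ΔQ = 1862.069 − 1586.2069 = 275.8621; the wedge equals the tax, 8.
DWL = ½ × 275.8621 × 8 = 1103.45.

1103.45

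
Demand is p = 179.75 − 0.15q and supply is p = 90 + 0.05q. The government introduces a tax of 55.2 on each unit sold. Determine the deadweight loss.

Competitive equilibrium: 179.75 − 0.15q = 90 + 0.05q → q* = 448.75, p* = 112.4375.
With the tax, the buyer price exceeds the seller price by 55.2: (179.75 − 0.15q) − (90 + 0.05q) = 55.2 → q' = 172.75.
Δq = 448.75 − 172.75 = 276; the wedge equals the tax, 55.2.
Welfare loss = ½ × 276 × 55.2 = 7617.60.

7617.60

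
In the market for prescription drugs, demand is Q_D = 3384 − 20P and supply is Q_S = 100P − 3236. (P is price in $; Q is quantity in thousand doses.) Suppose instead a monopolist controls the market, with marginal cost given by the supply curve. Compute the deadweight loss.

$32240.33 thousand

In inverse form: demand P = 169.2 − 0.05Q, supply P = 32.36 + 0.01Q.
Competitive equilibrium: 169.2 − 0.05Q = 32.36 + 0.01Q → Q* = 2280.6667, P* = 55.1667.
Marginal revenue: MR = 169.2 − 0.1Q. Set MR = MC: 169.2 − 0.1Q = 32.36 + 0.01Q → Q_m = 1244.
Price P_m = 169.2 − 0.05·1244 = 107; MC(Q_m) = 32.36 + 0.01·1244 = 44.8.
Competitive Q* = 2280.6667, so ΔQ = 1036.6667; wedge = 107 − 44.8 = 62.2.
Deadweight loss = ½ × 1036.6667 × 62.2 = $32240.33 thousand.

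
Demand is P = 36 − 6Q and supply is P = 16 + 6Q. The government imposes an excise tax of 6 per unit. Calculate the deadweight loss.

Competitive equilibrium: 36 − 6Q = 16 + 6Q → Q* = 1.6667, P* = 26.
With the tax, the buyer price exceeds the seller price by 6: (36 − 6Q) − (16 + 6Q) = 6 → Q' = 1.1667.
ΔQ = 1.6667 − 1.1667 = 0.5; the wedge equals the tax, 6.
Deadweight loss = ½ × 0.5 × 6 = 1.50.

1.50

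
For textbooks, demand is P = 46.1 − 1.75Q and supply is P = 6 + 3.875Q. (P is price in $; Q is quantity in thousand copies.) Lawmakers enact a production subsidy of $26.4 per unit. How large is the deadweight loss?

Competitive equilibrium: 46.1 − 1.75Q = 6 + 3.875Q → Q* = 7.1289, P* = 33.6244.
The subsidy lowers effective supply by 26.4: P = 3.875Q − 20.4.
New quantity: 46.1 − 1.75Q = 3.875Q − 20.4 → Q' = 11.8222.
Overproduction ΔQ = 11.8222 − 7.1289 = 4.6933; wedge = subsidy = 26.4.
Welfare loss = ½ × 4.6933 × 26.4 = $61.952 thousand.

$61.952 thousand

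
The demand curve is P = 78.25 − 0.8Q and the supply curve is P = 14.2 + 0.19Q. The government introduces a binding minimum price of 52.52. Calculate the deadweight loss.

Competitive equilibrium: 78.25 − 0.8Q = 14.2 + 0.19Q → Q* = 64.697, P* = 26.4924.
At the floor P = 52.52, quantity demanded = (78.25 − 52.52)/0.8 = 32.1625.
Sellers' marginal cost at Q' = 32.1625: 14.2 + 0.19·32.1625 = 20.3109.
ΔQ = 64.697 − 32.1625 = 32.5345; wedge = 52.52 − 20.3109 = 32.2091.
Welfare loss = ½ × 32.5345 × 32.2091 = 523.95.

523.95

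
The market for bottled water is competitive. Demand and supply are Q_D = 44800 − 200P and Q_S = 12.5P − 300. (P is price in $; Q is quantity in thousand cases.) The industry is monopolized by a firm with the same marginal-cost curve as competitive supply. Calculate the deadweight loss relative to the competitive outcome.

In inverse form: demand P = 224 − 0.005Q, supply P = 24 + 0.08Q.
Competitive equilibrium: 224 − 0.005Q = 24 + 0.08Q → Q* = 2352.9412, P* = 212.2353.
Marginal revenue: MR = 224 − 0.01Q. Set MR = MC: 224 − 0.01Q = 24 + 0.08Q → Q_m = 2222.2222.
Price P_m = 224 − 0.005·2222.2222 = 212.8889; MC(Q_m) = 24 + 0.08·2222.2222 = 201.7778.
Competitive Q* = 2352.9412, so ΔQ = 130.719; wedge = 212.8889 − 201.7778 = 11.1111.
Deadweight loss = ½ × 130.719 × 11.1111 = $726.22 thousand.

$726.22 thousand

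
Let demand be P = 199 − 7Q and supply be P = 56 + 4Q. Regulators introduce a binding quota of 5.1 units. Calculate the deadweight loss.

Competitive equilibrium: 199 − 7Q = 56 + 4Q → Q* = 13, P* = 108.
At Q = 5.1: demand price = 199 − 7·5.1 = 163.3; supply price = 56 + 4·5.1 = 76.4.
ΔQ = 13 − 5.1 = 7.9; wedge = 163.3 − 76.4 = 86.9.
Welfare loss = ½ × 7.9 × 86.9 = 343.255.

343.255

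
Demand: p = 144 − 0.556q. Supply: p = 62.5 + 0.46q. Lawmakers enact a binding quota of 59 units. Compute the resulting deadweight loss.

Competitive equilibrium: 144 − 0.556q = 62.5 + 0.46q → q* = 80.2165, p* = 99.3996.
At q = 59: demand price = 144 − 0.556·59 = 111.196; supply price = 62.5 + 0.46·59 = 89.64.
Δq = 80.2165 − 59 = 21.2165; wedge = 111.196 − 89.64 = 21.556.
DWL = ½ × 21.2165 × 21.556 = 228.67.

228.67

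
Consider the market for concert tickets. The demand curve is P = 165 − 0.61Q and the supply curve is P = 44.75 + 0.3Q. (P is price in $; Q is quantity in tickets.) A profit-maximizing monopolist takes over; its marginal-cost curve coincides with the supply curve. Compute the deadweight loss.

$1279.59

Competitive equilibrium: 165 − 0.61Q = 44.75 + 0.3Q → Q* = 132.14286, P* = 84.39286.
Marginal revenue: MR = 165 − 1.22Q. Set MR = MC: 165 − 1.22Q = 44.75 + 0.3Q → Q_m = 79.11184.
Price P_m = 165 − 0.61·79.11184 = 116.74178; MC(Q_m) = 44.75 + 0.3·79.11184 = 68.48355.
Competitive Q* = 132.14286, so ΔQ = 53.03102; wedge = 116.74178 − 68.48355 = 48.25823.
The triangle = ½ × 53.03102 × 48.25823 = $1279.59.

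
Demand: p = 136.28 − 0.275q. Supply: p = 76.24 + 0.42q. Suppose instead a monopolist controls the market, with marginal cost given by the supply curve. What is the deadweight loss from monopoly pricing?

208.44

Competitive equilibrium: 136.28 − 0.275q = 76.24 + 0.42q → q* = 86.3885, p* = 112.5232.
Marginal revenue: MR = 136.28 − 0.55q. Set MR = MC: 136.28 − 0.55q = 76.24 + 0.42q → q_m = 61.8969.
Price p_m = 136.28 − 0.275·61.8969 = 119.2584; MC(q_m) = 76.24 + 0.42·61.8969 = 102.2367.
Competitive q* = 86.3885, so Δq = 24.4916; wedge = 119.2584 − 102.2367 = 17.0217.
Deadweight loss = ½ × 24.4916 × 17.0217 = 208.44.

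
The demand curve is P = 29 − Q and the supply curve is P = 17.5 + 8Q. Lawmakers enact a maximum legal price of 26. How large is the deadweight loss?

0.21

Competitive equilibrium: 29 − Q = 17.5 + 8Q → Q* = 1.2778, P* = 27.7222.
At the ceiling P = 26, quantity supplied = (26 − 17.5)/8 = 1.0625.
Willingness to pay at Q' = 1.0625: 29 − 1·1.0625 = 27.9375.
ΔQ = 1.2778 − 1.0625 = 0.2153; wedge = 27.9375 − 26 = 1.9375.
DWL = ½ × 0.2153 × 1.9375 = 0.21.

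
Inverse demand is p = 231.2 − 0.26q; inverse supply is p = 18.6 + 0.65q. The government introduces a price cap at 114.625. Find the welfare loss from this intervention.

3357.01

Competitive equilibrium: 231.2 − 0.26q = 18.6 + 0.65q → q* = 233.6264, p* = 170.4571.
At the ceiling p = 114.625, quantity supplied = (114.625 − 18.6)/0.65 = 147.7308.
Willingness to pay at q' = 147.7308: 231.2 − 0.26·147.7308 = 192.79.
Δq = 233.6264 − 147.7308 = 85.8956; wedge = 192.79 − 114.625 = 78.165.
The triangle = ½ × 85.8956 × 78.165 = 3357.01.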